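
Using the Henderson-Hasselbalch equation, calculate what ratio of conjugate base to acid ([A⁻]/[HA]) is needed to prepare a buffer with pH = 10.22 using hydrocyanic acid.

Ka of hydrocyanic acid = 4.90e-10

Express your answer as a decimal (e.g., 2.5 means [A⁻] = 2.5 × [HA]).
[A⁻]/[HA] = 8.132

pKa = −log(4.90e-10) = 9.3098. pH = pKa + log([A⁻]/[HA]). 10.22 = 9.3098 + log(ratio). log(ratio) = 10.22 − 9.3098 = 0.9102. ratio = 10^(0.9102) = 8.132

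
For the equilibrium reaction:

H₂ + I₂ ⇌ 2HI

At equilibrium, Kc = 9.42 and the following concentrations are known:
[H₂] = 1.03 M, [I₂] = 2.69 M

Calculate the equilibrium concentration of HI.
[HI] = 5.1088 M

Kc = ([HI]^2) / ([H₂] × [I₂]) = 9.42
[HI]^2 = Kc · (reactant terms)/(other product terms) = 9.42 · 2.7707 / 1 = 26.1
[HI] = (26.1)^(1/2) = 5.1088 M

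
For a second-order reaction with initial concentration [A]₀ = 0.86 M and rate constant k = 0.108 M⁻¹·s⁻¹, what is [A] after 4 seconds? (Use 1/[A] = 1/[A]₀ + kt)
0.6270 M

1/[A] = 1/[A]₀ + k·t = 1/0.86 + (0.108)·(4) = 1.1628 + 0.4320 = 1.5948
[A] = 1/1.5948 = 0.6270 M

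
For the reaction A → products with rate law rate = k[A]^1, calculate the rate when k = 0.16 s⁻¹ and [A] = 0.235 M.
0.0376 M/s

rate = k·[A]^1 = 0.16·(0.235)^1 = 0.16·0.235 = 0.0376 M/s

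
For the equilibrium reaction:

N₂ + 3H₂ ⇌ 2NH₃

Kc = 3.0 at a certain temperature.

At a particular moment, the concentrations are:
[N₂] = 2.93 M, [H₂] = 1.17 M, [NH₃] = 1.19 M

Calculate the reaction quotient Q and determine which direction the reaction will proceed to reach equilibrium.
Q = 0.302, Q < K, reaction proceeds forward (toward products)

Q = ([NH₃]^2) / ([N₂] × [H₂]^3)
  = ((1.19)^2) / ((2.93)·(1.17)^3) = 1.4161/4.6927 = 0.3018
Since Q = 0.3018 < Kc = 3.0, the reaction proceeds forward (toward products) to reach equilibrium.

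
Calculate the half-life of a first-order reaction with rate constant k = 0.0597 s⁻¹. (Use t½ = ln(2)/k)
11.61 s

t½ = ln(2)/k = 0.6931/0.0597 = 11.61 s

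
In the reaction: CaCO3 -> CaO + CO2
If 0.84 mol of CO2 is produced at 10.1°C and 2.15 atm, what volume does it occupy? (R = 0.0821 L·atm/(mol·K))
T = 10.1°C + 273.15 = 283.25 K
V = nRT/P = (0.84 × 0.0821 × 283.25) / 2.15
V = 9.09 L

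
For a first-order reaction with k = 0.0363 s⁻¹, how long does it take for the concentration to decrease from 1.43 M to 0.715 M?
19.09 s

From ln[A] = ln[A]₀ - k·t: t = ln([A]₀/[A])/k = ln(1.43/0.715)/0.0363 = ln(2.0000)/0.0363 = 0.6931/0.0363 = 19.09 s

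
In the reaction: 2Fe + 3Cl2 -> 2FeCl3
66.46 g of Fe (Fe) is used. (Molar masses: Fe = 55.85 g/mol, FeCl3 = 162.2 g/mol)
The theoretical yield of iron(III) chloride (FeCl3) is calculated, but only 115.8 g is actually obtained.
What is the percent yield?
Moles of Fe = 66.46 g ÷ 55.85 g/mol = 1.18997 mol
Mole ratio: 2 mol FeCl3 / 2 mol Fe
Moles of FeCl3 = 1.18997 × (2/2) = 1.18997 mol
Theoretical yield = 1.18997 mol × 162.2 g/mol = 193.01 g
Actual yield = 115.8 g
Percent yield = (115.8 / 193.01) × 100% = 60.0%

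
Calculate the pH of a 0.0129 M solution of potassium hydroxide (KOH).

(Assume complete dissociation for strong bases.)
pH = 12.11

[OH⁻] = 0.0129 M for strong base. pOH = -log[OH⁻] = 1.89, pH = 14 - pOH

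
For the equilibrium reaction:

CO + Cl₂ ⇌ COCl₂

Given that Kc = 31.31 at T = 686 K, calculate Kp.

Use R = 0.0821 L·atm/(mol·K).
K_p = 0.5559

Δn = (moles gaseous products) − (moles gaseous reactants) = -1
T = 686 K; RT = 0.0821 × 686 = 56.3206
Kp = Kc·(RT)^Δn = 31.31 × (56.3206)^-1 = 31.31 × 0.0177555 = 0.5559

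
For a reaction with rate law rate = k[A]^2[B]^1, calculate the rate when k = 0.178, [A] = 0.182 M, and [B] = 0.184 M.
0.001085 M/s

rate = k·[A]^2·[B]^1 = 0.178·(0.182)^2·(0.184)^1 = 0.178·0.033124·0.184 = 0.001085 M/s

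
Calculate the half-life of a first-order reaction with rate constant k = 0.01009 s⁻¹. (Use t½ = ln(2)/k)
68.70 s

t½ = ln(2)/k = 0.6931/0.01009 = 68.70 s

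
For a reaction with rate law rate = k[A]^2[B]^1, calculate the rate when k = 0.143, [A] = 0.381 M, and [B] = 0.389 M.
0.008075 M/s

rate = k·[A]^2·[B]^1 = 0.143·(0.381)^2·(0.389)^1 = 0.143·0.145161·0.389 = 0.008075 M/s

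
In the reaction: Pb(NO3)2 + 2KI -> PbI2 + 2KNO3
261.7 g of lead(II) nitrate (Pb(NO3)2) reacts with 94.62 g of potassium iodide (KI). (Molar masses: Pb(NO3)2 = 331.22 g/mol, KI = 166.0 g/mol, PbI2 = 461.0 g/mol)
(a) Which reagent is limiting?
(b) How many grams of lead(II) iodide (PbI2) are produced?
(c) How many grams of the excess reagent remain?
(a) KI, (b) 131.4 g, (c) 167.3 g

Moles of Pb(NO3)2 = 261.7 g ÷ 331.22 g/mol = 0.790109 mol
Moles of KI = 94.62 g ÷ 166.0 g/mol = 0.57 mol
Moles ÷ coefficient: Pb(NO3)2: 0.790109/1 = 0.7901, KI: 0.57/2 = 0.285
(a) KI has the smaller value, so KI is the limiting reagent.
(b) Moles of PbI2 = 0.57 mol KI × (1/2) = 0.285 mol; mass = 0.285 mol × 461.0 g/mol = 131.4 g
(c) Pb(NO3)2 consumed = 0.57 × (1/2) = 0.285 mol; remaining = 0.790109 − 0.285 = 0.505109 mol; mass = 0.505109 mol × 331.22 g/mol = 167.3 g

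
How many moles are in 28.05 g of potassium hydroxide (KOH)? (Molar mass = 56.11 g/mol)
Moles = 28.05 g ÷ 56.11 g/mol = 0.4999 mol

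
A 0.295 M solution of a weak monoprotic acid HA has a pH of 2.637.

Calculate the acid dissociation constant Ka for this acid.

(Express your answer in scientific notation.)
K_a = 1.82e-05

[H⁺] = 10^(−pH) = 10^(−2.637) = 2.307e-03 M. For HA ⇌ H⁺ + A⁻, Ka = x²/(C − x) = (2.307e-03)²/(0.295 − 2.307e-03) = 1.82e-05.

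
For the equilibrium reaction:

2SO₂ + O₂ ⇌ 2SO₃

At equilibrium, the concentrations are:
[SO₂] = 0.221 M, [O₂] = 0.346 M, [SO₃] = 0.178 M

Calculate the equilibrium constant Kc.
K_c = 1.8749

Kc = ([SO₃]^2) / ([SO₂]^2 × [O₂])
   = ((0.178)^2) / ((0.221)^2·(0.346))
   = 0.031684 / 0.016899 = 1.8749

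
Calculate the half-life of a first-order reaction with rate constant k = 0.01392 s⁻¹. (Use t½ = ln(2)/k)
49.80 s

t½ = ln(2)/k = 0.6931/0.01392 = 49.80 s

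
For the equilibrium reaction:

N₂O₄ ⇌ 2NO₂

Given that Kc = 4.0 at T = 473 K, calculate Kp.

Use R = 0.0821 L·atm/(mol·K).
K_p = 155.3332

Δn = (moles gaseous products) − (moles gaseous reactants) = 1
T = 473 K; RT = 0.0821 × 473 = 38.8333
Kp = Kc·(RT)^Δn = 4.0 × (38.8333)^1 = 4.0 × 38.8333 = 155.3332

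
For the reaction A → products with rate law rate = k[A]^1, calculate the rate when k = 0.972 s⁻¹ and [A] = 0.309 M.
0.3003 M/s

rate = k·[A]^1 = 0.972·(0.309)^1 = 0.972·0.309 = 0.3003 M/s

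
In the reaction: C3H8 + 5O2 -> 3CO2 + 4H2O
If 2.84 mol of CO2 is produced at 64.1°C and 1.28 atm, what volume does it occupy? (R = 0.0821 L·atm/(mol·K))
T = 64.1°C + 273.15 = 337.25 K
V = nRT/P = (2.84 × 0.0821 × 337.25) / 1.28
V = 61.43 L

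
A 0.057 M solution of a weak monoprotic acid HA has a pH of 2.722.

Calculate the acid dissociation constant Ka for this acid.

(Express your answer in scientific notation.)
K_a = 6.53e-05

[H⁺] = 10^(−pH) = 10^(−2.722) = 1.897e-03 M. For HA ⇌ H⁺ + A⁻, Ka = x²/(C − x) = (1.897e-03)²/(0.057 − 1.897e-03) = 6.53e-05.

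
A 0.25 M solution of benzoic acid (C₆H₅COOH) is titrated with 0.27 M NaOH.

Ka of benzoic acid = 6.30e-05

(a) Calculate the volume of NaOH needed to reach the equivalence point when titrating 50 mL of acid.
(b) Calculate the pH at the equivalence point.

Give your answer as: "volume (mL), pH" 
V = 46.3 mL, pH = 8.66

(a) At equivalence: moles acid = moles base.
moles acid = 0.25 × 0.05 = 0.0125 mol; V_NaOH = 0.0125/0.27 = 0.0463 L = 46.3 mL.
(b) At equivalence, all acid → conjugate base A⁻ at [A⁻] = 0.0125/0.0963 = 0.1298 M.
Kb = Kw/Ka = 1.0e-14/6.30e-05 = 1.587e-10; [OH⁻] = √(Kb·[A⁻]) = 4.539e-06; pOH = 5.34; pH = 14 − pOH = 8.66.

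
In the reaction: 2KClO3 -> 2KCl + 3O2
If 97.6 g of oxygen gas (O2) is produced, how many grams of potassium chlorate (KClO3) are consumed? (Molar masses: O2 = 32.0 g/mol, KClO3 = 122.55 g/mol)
Moles of O2 = 97.6 g ÷ 32.0 g/mol = 3.05 mol
Mole ratio: 2 mol KClO3 / 3 mol O2
Moles of KClO3 = 3.05 × (2/3) = 2.03333 mol
Mass of KClO3 = 2.03333 mol × 122.55 g/mol = 249.2 g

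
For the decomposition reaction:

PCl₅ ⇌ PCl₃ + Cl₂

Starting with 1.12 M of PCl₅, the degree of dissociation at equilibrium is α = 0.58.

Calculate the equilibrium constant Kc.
K_c = 0.8971

x = α·[A]₀ = 0.58 × 1.12 = 0.6496 M dissociated.
At eq: [PCl₅] = 1.12 − 0.6496 = 0.4704 M; [PCl₃] = [Cl₂] = x = 0.6496 M.
Kc = [PCl₃][Cl₂]/[PCl₅] = (0.6496)²/0.4704 = 0.8971.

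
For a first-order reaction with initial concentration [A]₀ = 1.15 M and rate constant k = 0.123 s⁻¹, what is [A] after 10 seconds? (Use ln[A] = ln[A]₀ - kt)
0.3361 M

ln[A] = ln[A]₀ - k·t = ln(1.15) - (0.123)·(10) = 0.1398 - 1.2300 = -1.0902
[A] = e^(-1.0902) = 0.3361 M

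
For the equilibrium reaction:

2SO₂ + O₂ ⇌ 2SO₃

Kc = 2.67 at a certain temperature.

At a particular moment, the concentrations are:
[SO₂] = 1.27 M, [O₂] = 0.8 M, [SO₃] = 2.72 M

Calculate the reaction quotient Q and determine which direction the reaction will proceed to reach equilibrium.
Q = 5.734, Q > K, reaction proceeds reverse (toward reactants)

Q = ([SO₃]^2) / ([SO₂]^2 × [O₂])
  = ((2.72)^2) / ((1.27)^2·(0.8)) = 7.3984/1.2903 = 5.734
Since Q = 5.734 > Kc = 2.67, the reaction proceeds reverse (toward reactants) to reach equilibrium.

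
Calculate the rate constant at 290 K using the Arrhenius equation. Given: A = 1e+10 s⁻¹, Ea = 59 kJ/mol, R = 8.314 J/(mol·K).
2.36e-01 s⁻¹

k = A·exp(-Ea/(R·T)) = 1e+10·exp(-59000/(8.314·290)) = 1e+10·exp(-24.4706) = 1e+10·2.3581e-11 = 2.36e-01 s⁻¹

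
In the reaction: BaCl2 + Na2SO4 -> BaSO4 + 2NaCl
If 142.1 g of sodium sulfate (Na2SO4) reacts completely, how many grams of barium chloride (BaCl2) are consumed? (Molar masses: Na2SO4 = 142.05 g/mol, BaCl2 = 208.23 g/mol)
Moles of Na2SO4 = 142.1 g ÷ 142.05 g/mol = 1.00035 mol
Mole ratio: 1 mol BaCl2 / 1 mol Na2SO4
Moles of BaCl2 = 1.00035 × (1/1) = 1.00035 mol
Mass of BaCl2 = 1.00035 mol × 208.23 g/mol = 208.3 g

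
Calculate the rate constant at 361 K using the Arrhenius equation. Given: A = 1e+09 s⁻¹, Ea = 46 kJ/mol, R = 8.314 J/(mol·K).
2.21e+02 s⁻¹

k = A·exp(-Ea/(R·T)) = 1e+09·exp(-46000/(8.314·361)) = 1e+09·exp(-15.3264) = 1e+09·2.2071e-07 = 2.21e+02 s⁻¹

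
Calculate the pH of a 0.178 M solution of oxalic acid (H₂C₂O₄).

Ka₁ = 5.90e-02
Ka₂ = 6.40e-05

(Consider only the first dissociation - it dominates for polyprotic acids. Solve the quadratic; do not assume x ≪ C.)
pH = 1.11

x² + Ka₁·x − Ka₁·C = 0 with Ka₁ = 5.90e-02, C = 0.178.
x = (−Ka₁ + √(Ka₁² + 4·Ka₁·C))/2 = 7.7141e-02 M, so pH = 1.11.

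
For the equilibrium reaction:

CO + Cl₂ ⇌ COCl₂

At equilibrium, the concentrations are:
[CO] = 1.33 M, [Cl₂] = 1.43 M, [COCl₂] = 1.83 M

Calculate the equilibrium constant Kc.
K_c = 0.9622

Kc = ([COCl₂]) / ([CO] × [Cl₂])
   = ((1.83)) / ((1.33)·(1.43))
   = 1.83 / 1.9019 = 0.9622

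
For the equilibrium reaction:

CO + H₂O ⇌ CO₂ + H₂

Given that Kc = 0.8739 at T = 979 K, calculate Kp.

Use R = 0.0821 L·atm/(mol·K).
K_p = 0.8739

Δn = (moles gaseous products) − (moles gaseous reactants) = 0
T = 979 K; RT = 0.0821 × 979 = 80.3759
Kp = Kc·(RT)^Δn = 0.8739 × (80.3759)^0 = 0.8739 × 1 = 0.8739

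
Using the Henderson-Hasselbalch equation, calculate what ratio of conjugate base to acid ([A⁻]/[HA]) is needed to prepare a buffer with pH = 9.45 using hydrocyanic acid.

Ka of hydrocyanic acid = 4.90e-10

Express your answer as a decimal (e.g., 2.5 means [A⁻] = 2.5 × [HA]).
[A⁻]/[HA] = 1.381

pKa = −log(4.90e-10) = 9.3098. pH = pKa + log([A⁻]/[HA]). 9.45 = 9.3098 + log(ratio). log(ratio) = 9.45 − 9.3098 = 0.1402. ratio = 10^(0.1402) = 1.381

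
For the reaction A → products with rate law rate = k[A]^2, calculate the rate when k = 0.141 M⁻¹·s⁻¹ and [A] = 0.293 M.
0.0121 M/s

rate = k·[A]^2 = 0.141·(0.293)^2 = 0.141·0.085849 = 0.0121 M/s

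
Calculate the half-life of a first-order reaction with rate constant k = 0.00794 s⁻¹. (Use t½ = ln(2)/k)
87.30 s

t½ = ln(2)/k = 0.6931/0.00794 = 87.30 s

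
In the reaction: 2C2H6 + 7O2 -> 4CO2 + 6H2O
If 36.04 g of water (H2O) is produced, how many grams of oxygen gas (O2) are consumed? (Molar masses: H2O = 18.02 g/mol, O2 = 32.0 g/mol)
Moles of H2O = 36.04 g ÷ 18.02 g/mol = 2 mol
Mole ratio: 7 mol O2 / 6 mol H2O
Moles of O2 = 2 × (7/6) = 2.33333 mol
Mass of O2 = 2.33333 mol × 32.0 g/mol = 74.67 g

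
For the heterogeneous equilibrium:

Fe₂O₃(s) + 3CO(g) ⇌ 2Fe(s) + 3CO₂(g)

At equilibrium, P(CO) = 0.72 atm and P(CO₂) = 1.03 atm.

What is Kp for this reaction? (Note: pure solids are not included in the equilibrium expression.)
K_p = 2.928

Solids (Fe₂O₃, Fe) are excluded.
Kp = P(CO₂)³/P(CO)³ = (1.03)³/(0.72)³ = 1.093/0.3732 = 2.928.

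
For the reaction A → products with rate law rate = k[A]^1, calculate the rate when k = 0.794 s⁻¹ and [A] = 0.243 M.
0.1929 M/s

rate = k·[A]^1 = 0.794·(0.243)^1 = 0.794·0.243 = 0.1929 M/s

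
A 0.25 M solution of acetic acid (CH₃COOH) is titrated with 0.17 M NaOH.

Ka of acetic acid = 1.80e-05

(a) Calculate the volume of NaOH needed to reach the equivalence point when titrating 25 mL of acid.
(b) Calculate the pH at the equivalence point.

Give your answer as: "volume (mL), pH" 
V = 36.8 mL, pH = 8.87

(a) At equivalence: moles acid = moles base.
moles acid = 0.25 × 0.025 = 0.00625 mol; V_NaOH = 0.00625/0.17 = 0.03676 L = 36.8 mL.
(b) At equivalence, all acid → conjugate base A⁻ at [A⁻] = 0.00625/0.06176 = 0.1012 M.
Kb = Kw/Ka = 1.0e-14/1.80e-05 = 5.556e-10; [OH⁻] = √(Kb·[A⁻]) = 7.498e-06; pOH = 5.13; pH = 14 − pOH = 8.87.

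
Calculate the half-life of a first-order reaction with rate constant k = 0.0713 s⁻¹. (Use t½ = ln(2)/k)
9.72 s

t½ = ln(2)/k = 0.6931/0.0713 = 9.72 s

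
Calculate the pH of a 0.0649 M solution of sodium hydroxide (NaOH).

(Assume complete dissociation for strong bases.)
pH = 12.81

[OH⁻] = 0.0649 M for strong base. pOH = -log[OH⁻] = 1.19, pH = 14 - pOH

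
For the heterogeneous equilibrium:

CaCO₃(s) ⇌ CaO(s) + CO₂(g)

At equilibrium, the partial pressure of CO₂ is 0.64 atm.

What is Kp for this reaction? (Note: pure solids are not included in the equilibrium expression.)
K_p = 0.64

Solids (CaCO₃, CaO) have activity 1 and are excluded.
Kp = P(CO₂) = 0.64.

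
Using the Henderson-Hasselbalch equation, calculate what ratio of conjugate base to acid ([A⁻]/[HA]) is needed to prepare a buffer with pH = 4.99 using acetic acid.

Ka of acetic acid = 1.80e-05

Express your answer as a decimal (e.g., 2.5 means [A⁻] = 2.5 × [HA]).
[A⁻]/[HA] = 1.759

pKa = −log(1.80e-05) = 4.7447. pH = pKa + log([A⁻]/[HA]). 4.99 = 4.7447 + log(ratio). log(ratio) = 4.99 − 4.7447 = 0.2453. ratio = 10^(0.2453) = 1.759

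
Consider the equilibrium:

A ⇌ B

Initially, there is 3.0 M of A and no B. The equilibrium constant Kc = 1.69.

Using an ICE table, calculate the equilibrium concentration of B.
[B] = 1.885 M

ICE: [A] = 3.0 − x, [B] = x.
Kc = x/(3.0 − x) = 1.69 ⇒ x = 1.69·3.0/(1 + 1.69) = 5.07/2.69 = 1.885.
[B] = x = 1.885 M.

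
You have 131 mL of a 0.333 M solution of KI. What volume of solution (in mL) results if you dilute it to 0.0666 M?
Using M₁V₁ = M₂V₂:
0.333 × 131 = 0.0666 × V₂
V₂ = (0.333 × 131) / 0.0666 = 655 mL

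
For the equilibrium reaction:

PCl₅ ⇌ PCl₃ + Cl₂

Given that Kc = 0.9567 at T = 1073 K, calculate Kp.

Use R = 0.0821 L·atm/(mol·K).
K_p = 84.2789

Δn = (moles gaseous products) − (moles gaseous reactants) = 1
T = 1073 K; RT = 0.0821 × 1073 = 88.0933
Kp = Kc·(RT)^Δn = 0.9567 × (88.0933)^1 = 0.9567 × 88.0933 = 84.2789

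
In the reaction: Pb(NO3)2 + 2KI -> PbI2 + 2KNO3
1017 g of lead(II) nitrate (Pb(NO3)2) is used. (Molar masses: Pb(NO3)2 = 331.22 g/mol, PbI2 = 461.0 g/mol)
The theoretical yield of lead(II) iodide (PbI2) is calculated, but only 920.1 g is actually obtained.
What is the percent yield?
Moles of Pb(NO3)2 = 1017 g ÷ 331.22 g/mol = 3.07047 mol
Mole ratio: 1 mol PbI2 / 1 mol Pb(NO3)2
Moles of PbI2 = 3.07047 × (1/1) = 3.07047 mol
Theoretical yield = 3.07047 mol × 461.0 g/mol = 1415.5 g
Actual yield = 920.1 g
Percent yield = (920.1 / 1415.5) × 100% = 65.0%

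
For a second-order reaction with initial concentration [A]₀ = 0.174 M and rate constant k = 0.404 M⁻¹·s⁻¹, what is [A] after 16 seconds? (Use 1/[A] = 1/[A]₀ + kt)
0.0819 M

1/[A] = 1/[A]₀ + k·t = 1/0.174 + (0.404)·(16) = 5.7471 + 6.4640 = 12.2111
[A] = 1/12.2111 = 0.0819 M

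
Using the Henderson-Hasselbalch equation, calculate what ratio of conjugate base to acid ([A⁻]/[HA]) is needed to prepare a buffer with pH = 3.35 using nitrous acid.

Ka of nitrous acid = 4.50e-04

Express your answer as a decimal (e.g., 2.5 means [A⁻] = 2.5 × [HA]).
[A⁻]/[HA] = 1.007

pKa = −log(4.50e-04) = 3.3468. pH = pKa + log([A⁻]/[HA]). 3.35 = 3.3468 + log(ratio). log(ratio) = 3.35 − 3.3468 = 0.0032. ratio = 10^(0.0032) = 1.007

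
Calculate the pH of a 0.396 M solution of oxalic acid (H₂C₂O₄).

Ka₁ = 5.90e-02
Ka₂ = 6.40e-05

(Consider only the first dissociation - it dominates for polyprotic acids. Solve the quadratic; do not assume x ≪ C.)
pH = 0.90

x² + Ka₁·x − Ka₁·C = 0 with Ka₁ = 5.90e-02, C = 0.396.
x = (−Ka₁ + √(Ka₁² + 4·Ka₁·C))/2 = 1.2617e-01 M, so pH = 0.90.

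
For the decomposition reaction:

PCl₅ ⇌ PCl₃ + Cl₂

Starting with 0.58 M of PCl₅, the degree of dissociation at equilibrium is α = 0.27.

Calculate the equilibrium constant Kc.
K_c = 0.0579

x = α·[A]₀ = 0.27 × 0.58 = 0.1566 M dissociated.
At eq: [PCl₅] = 0.58 − 0.1566 = 0.4234 M; [PCl₃] = [Cl₂] = x = 0.1566 M.
Kc = [PCl₃][Cl₂]/[PCl₅] = (0.1566)²/0.4234 = 0.05792.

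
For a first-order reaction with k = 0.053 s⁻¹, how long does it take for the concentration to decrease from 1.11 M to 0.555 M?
13.08 s

From ln[A] = ln[A]₀ - k·t: t = ln([A]₀/[A])/k = ln(1.11/0.555)/0.053 = ln(2.0000)/0.053 = 0.6931/0.053 = 13.08 s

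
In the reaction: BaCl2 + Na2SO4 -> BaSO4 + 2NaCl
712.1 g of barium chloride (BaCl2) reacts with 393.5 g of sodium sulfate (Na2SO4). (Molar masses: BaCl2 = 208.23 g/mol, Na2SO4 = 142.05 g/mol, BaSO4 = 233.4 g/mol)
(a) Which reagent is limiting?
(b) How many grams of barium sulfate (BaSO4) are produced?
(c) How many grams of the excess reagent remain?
(a) Na2SO4, (b) 646.6 g, (c) 135.3 g

Moles of BaCl2 = 712.1 g ÷ 208.23 g/mol = 3.41978 mol
Moles of Na2SO4 = 393.5 g ÷ 142.05 g/mol = 2.77015 mol
Moles ÷ coefficient: BaCl2: 3.41978/1 = 3.42, Na2SO4: 2.77015/1 = 2.77
(a) Na2SO4 has the smaller value, so Na2SO4 is the limiting reagent.
(b) Moles of BaSO4 = 2.77015 mol Na2SO4 × (1/1) = 2.77015 mol; mass = 2.77015 mol × 233.4 g/mol = 646.6 g
(c) BaCl2 consumed = 2.77015 × (1/1) = 2.77015 mol; remaining = 3.41978 − 2.77015 = 0.649625 mol; mass = 0.649625 mol × 208.23 g/mol = 135.3 g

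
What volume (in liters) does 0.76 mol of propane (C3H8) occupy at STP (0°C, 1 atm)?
At STP, 1 mol of gas occupies 22.4 L
Volume = 0.76 mol × 22.4 L/mol = 17.02 L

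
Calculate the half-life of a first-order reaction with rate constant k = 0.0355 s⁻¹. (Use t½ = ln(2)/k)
19.53 s

t½ = ln(2)/k = 0.6931/0.0355 = 19.53 s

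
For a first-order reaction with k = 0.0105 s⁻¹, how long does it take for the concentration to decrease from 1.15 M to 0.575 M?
66.01 s

From ln[A] = ln[A]₀ - k·t: t = ln([A]₀/[A])/k = ln(1.15/0.575)/0.0105 = ln(2.0000)/0.0105 = 0.6931/0.0105 = 66.01 s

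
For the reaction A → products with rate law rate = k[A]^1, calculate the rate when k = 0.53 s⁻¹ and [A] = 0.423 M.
0.2242 M/s

rate = k·[A]^1 = 0.53·(0.423)^1 = 0.53·0.423 = 0.2242 M/s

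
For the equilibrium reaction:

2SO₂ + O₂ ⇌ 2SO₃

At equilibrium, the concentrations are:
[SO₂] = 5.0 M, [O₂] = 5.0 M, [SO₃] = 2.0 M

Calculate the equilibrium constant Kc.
K_c = 0.0320

Kc = ([SO₃]^2) / ([SO₂]^2 × [O₂])
   = ((2.0)^2) / ((5.0)^2·(5.0))
   = 4 / 125 = 0.0320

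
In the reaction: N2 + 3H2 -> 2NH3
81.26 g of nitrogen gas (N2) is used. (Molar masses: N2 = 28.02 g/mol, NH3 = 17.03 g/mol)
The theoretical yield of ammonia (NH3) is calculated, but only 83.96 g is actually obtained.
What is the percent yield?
Moles of N2 = 81.26 g ÷ 28.02 g/mol = 2.90007 mol
Mole ratio: 2 mol NH3 / 1 mol N2
Moles of NH3 = 2.90007 × (2/1) = 5.80014 mol
Theoretical yield = 5.80014 mol × 17.03 g/mol = 98.776 g
Actual yield = 83.96 g
Percent yield = (83.96 / 98.776) × 100% = 85.0%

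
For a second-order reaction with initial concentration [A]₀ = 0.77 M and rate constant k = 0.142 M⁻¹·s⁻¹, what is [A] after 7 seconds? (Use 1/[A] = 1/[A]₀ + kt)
0.4362 M

1/[A] = 1/[A]₀ + k·t = 1/0.77 + (0.142)·(7) = 1.2987 + 0.9940 = 2.2927
[A] = 1/2.2927 = 0.4362 M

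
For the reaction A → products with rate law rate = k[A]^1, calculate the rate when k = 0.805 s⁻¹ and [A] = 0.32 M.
0.2576 M/s

rate = k·[A]^1 = 0.805·(0.32)^1 = 0.805·0.32 = 0.2576 M/s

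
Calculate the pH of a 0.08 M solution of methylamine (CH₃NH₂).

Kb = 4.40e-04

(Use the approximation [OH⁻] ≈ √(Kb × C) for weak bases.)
pH = 11.77

[OH⁻] = √(Kb × C) = √(4.40e-04 × 0.08) = 5.9330e-03. pOH = 2.23, pH = 14 - pOH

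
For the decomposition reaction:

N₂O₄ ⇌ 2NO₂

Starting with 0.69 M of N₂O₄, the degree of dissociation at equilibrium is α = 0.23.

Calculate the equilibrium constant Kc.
K_c = 0.1896

x = α·[A]₀ = 0.23 × 0.69 = 0.1587 M dissociated.
At eq: [N₂O₄] = 0.69 − 0.1587 = 0.5313 M; [NO₂] = 2x = 0.3174 M.
Kc = [NO₂]²/[N₂O₄] = (0.3174)²/0.5313 = 0.1896.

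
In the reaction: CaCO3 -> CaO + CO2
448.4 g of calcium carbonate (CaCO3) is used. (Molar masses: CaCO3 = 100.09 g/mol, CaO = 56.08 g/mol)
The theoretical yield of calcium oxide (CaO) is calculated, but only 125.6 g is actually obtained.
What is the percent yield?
Moles of CaCO3 = 448.4 g ÷ 100.09 g/mol = 4.47997 mol
Mole ratio: 1 mol CaO / 1 mol CaCO3
Moles of CaO = 4.47997 × (1/1) = 4.47997 mol
Theoretical yield = 4.47997 mol × 56.08 g/mol = 251.24 g
Actual yield = 125.6 g
Percent yield = (125.6 / 251.24) × 100% = 50.0%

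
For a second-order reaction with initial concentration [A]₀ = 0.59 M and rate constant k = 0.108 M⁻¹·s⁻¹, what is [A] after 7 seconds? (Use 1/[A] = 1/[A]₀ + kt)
0.4080 M

1/[A] = 1/[A]₀ + k·t = 1/0.59 + (0.108)·(7) = 1.6949 + 0.7560 = 2.4509
[A] = 1/2.4509 = 0.4080 M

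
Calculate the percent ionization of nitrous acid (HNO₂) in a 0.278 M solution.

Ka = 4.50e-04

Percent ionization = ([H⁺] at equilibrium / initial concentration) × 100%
Percent ionization = 3.94%

Let x = [H⁺]. Ka = x²/(C - x) ⇒ x² + (4.50e-04)x - (4.50e-04)(0.278) = 0. x = 1.0962e-02. Percent = (1.0962e-02/0.278) × 100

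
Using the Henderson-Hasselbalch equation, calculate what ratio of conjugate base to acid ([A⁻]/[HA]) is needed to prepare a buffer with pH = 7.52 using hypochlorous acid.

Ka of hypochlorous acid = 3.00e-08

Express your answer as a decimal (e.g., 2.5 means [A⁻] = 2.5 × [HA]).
[A⁻]/[HA] = 0.993

pKa = −log(3.00e-08) = 7.5229. pH = pKa + log([A⁻]/[HA]). 7.52 = 7.5229 + log(ratio). log(ratio) = 7.52 − 7.5229 = -0.0029. ratio = 10^(-0.0029) = 0.993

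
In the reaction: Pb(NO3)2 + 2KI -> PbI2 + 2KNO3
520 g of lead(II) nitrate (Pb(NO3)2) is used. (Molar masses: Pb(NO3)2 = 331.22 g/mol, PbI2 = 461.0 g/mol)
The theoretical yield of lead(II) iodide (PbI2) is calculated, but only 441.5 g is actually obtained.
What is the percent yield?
Moles of Pb(NO3)2 = 520 g ÷ 331.22 g/mol = 1.56995 mol
Mole ratio: 1 mol PbI2 / 1 mol Pb(NO3)2
Moles of PbI2 = 1.56995 × (1/1) = 1.56995 mol
Theoretical yield = 1.56995 mol × 461.0 g/mol = 723.75 g
Actual yield = 441.5 g
Percent yield = (441.5 / 723.75) × 100% = 61.0%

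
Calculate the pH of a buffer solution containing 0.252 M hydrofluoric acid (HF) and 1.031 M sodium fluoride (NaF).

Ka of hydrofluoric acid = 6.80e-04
pH = 3.78

pKa = -log(6.80e-04) = 3.17. pH = pKa + log([A⁻]/[HA]) = 3.17 + log(1.031/0.252)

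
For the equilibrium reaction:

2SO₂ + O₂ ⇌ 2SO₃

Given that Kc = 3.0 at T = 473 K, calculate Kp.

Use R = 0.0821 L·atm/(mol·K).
K_p = 0.0773

Δn = (moles gaseous products) − (moles gaseous reactants) = -1
T = 473 K; RT = 0.0821 × 473 = 38.8333
Kp = Kc·(RT)^Δn = 3.0 × (38.8333)^-1 = 3.0 × 0.0257511 = 0.0773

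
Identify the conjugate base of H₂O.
Conjugate base: OH⁻

Conjugate acid-base pairs differ by one H⁺. Ka × Kb = Kw for a conjugate pair.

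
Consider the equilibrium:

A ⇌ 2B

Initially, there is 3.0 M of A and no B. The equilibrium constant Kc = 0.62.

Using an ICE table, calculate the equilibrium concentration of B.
[B] = 1.218 M

ICE: [A] = 3.0 − x, [B] = 2x.
Kc = (2x)²/(3.0 − x) = 0.62 ⇒ 4x² + 0.62x − 1.86 = 0.
x = (−0.62 + √(0.62² + 4·4·1.86))/(2·4) = (−0.62 + √30.144)/8 = 0.6088.
[B] = 2x = 1.218 M.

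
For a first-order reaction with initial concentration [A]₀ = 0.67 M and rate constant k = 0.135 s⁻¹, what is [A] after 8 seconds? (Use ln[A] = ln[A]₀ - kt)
0.2275 M

ln[A] = ln[A]₀ - k·t = ln(0.67) - (0.135)·(8) = -0.4005 - 1.0800 = -1.4805
[A] = e^(-1.4805) = 0.2275 M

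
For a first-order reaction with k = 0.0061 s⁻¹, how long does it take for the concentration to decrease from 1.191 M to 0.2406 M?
262.20 s

From ln[A] = ln[A]₀ - k·t: t = ln([A]₀/[A])/k = ln(1.191/0.2406)/0.0061 = ln(4.9501)/0.0061 = 1.5994/0.0061 = 262.20 s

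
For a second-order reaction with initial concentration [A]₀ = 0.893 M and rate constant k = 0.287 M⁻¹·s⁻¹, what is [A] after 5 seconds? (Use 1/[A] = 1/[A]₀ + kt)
0.3914 M

1/[A] = 1/[A]₀ + k·t = 1/0.893 + (0.287)·(5) = 1.1198 + 1.4350 = 2.5548
[A] = 1/2.5548 = 0.3914 M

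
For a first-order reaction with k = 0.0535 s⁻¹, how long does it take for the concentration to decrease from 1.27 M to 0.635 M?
12.96 s

From ln[A] = ln[A]₀ - k·t: t = ln([A]₀/[A])/k = ln(1.27/0.635)/0.0535 = ln(2.0000)/0.0535 = 0.6931/0.0535 = 12.96 s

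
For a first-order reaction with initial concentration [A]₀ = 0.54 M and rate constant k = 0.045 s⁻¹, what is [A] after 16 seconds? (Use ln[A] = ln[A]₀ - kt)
0.2628 M

ln[A] = ln[A]₀ - k·t = ln(0.54) - (0.045)·(16) = -0.6162 - 0.7200 = -1.3362
[A] = e^(-1.3362) = 0.2628 M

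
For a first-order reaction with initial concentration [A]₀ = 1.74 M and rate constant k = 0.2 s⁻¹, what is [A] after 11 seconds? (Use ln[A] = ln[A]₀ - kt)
0.1928 M

ln[A] = ln[A]₀ - k·t = ln(1.74) - (0.2)·(11) = 0.5539 - 2.2000 = -1.6461
[A] = e^(-1.6461) = 0.1928 M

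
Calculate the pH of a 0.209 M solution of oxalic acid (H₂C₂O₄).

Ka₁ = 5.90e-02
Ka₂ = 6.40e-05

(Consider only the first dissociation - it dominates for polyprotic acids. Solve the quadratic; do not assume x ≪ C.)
pH = 1.07

x² + Ka₁·x − Ka₁·C = 0 with Ka₁ = 5.90e-02, C = 0.209.
x = (−Ka₁ + √(Ka₁² + 4·Ka₁·C))/2 = 8.5397e-02 M, so pH = 1.07.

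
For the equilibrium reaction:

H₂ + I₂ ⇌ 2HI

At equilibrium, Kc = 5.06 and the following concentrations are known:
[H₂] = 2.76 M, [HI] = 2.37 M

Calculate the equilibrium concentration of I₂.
[I₂] = 0.4022 M

Kc = ([HI]^2) / ([H₂] × [I₂]) = 5.06
[I₂]^1 = (product terms)/(Kc · other reactant terms) = 5.6169 / (5.06 · 2.76) = 0.4022
[I₂] = 0.4022 M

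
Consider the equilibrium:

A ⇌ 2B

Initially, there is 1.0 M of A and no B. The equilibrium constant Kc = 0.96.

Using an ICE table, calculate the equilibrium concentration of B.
[B] = 0.769 M

ICE: [A] = 1.0 − x, [B] = 2x.
Kc = (2x)²/(1.0 − x) = 0.96 ⇒ 4x² + 0.96x − 0.96 = 0.
x = (−0.96 + √(0.96² + 4·4·0.96))/(2·4) = (−0.96 + √16.282)/8 = 0.38438.
[B] = 2x = 0.769 M.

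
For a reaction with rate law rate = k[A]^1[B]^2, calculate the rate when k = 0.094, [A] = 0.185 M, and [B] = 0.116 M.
0.000234 M/s

rate = k·[A]^1·[B]^2 = 0.094·(0.185)^1·(0.116)^2 = 0.094·0.185·0.013456 = 0.000234 M/s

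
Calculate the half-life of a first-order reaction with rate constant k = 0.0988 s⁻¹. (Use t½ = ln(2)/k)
7.02 s

t½ = ln(2)/k = 0.6931/0.0988 = 7.02 s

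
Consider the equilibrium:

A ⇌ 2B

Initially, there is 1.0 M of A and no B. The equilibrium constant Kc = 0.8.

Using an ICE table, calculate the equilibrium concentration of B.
[B] = 0.717 M

ICE: [A] = 1.0 − x, [B] = 2x.
Kc = (2x)²/(1.0 − x) = 0.8 ⇒ 4x² + 0.8x − 0.8 = 0.
x = (−0.8 + √(0.8² + 4·4·0.8))/(2·4) = (−0.8 + √13.44)/8 = 0.35826.
[B] = 2x = 0.717 M.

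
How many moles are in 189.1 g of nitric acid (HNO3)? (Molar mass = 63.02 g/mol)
Moles = 189.1 g ÷ 63.02 g/mol = 3.001 mol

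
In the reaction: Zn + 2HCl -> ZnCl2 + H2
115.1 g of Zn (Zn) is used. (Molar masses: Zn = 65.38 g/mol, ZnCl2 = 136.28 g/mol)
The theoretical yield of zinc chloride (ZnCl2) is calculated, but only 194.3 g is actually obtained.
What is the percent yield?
Moles of Zn = 115.1 g ÷ 65.38 g/mol = 1.76048 mol
Mole ratio: 1 mol ZnCl2 / 1 mol Zn
Moles of ZnCl2 = 1.76048 × (1/1) = 1.76048 mol
Theoretical yield = 1.76048 mol × 136.28 g/mol = 239.92 g
Actual yield = 194.3 g
Percent yield = (194.3 / 239.92) × 100% = 81.0%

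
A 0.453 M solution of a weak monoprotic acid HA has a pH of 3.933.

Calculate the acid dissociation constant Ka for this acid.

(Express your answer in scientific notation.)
K_a = 3.01e-08

[H⁺] = 10^(−pH) = 10^(−3.933) = 1.167e-04 M. For HA ⇌ H⁺ + A⁻, Ka = x²/(C − x) = (1.167e-04)²/(0.453 − 1.167e-04) = 3.01e-08.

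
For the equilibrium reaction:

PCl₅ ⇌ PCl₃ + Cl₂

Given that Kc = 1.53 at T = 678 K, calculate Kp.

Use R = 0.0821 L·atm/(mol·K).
K_p = 85.1656

Δn = (moles gaseous products) − (moles gaseous reactants) = 1
T = 678 K; RT = 0.0821 × 678 = 55.6638
Kp = Kc·(RT)^Δn = 1.53 × (55.6638)^1 = 1.53 × 55.6638 = 85.1656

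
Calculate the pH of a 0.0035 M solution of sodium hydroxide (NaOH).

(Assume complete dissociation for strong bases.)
pH = 11.54

[OH⁻] = 0.0035 M for strong base. pOH = -log[OH⁻] = 2.46, pH = 14 - pOH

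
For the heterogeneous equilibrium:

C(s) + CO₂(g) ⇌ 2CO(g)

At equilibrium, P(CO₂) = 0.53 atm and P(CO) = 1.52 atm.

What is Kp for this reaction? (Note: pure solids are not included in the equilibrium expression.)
K_p = 4.359

Solid C is excluded.
Kp = P(CO)²/P(CO₂) = (1.52)²/0.53 = 2.31/0.53 = 4.359.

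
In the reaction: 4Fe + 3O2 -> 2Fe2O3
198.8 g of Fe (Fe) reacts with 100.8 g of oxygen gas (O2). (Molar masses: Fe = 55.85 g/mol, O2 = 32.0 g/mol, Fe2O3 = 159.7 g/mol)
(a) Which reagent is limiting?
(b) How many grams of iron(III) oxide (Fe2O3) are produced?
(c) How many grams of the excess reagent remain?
(a) Fe, (b) 284.2 g, (c) 15.37 g

Moles of Fe = 198.8 g ÷ 55.85 g/mol = 3.55953 mol
Moles of O2 = 100.8 g ÷ 32.0 g/mol = 3.15 mol
Moles ÷ coefficient: Fe: 3.55953/4 = 0.8899, O2: 3.15/3 = 1.05
(a) Fe has the smaller value, so Fe is the limiting reagent.
(b) Moles of Fe2O3 = 3.55953 mol Fe × (2/4) = 1.77977 mol; mass = 1.77977 mol × 159.7 g/mol = 284.2 g
(c) O2 consumed = 3.55953 × (3/4) = 2.66965 mol; remaining = 3.15 − 2.66965 = 0.480349 mol; mass = 0.480349 mol × 32.0 g/mol = 15.37 g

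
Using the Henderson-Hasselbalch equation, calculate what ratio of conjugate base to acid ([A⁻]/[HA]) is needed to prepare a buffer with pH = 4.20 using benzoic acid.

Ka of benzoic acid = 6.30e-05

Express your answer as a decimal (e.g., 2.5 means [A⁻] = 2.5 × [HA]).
[A⁻]/[HA] = 0.998

pKa = −log(6.30e-05) = 4.2007. pH = pKa + log([A⁻]/[HA]). 4.20 = 4.2007 + log(ratio). log(ratio) = 4.20 − 4.2007 = -0.0007. ratio = 10^(-0.0007) = 0.998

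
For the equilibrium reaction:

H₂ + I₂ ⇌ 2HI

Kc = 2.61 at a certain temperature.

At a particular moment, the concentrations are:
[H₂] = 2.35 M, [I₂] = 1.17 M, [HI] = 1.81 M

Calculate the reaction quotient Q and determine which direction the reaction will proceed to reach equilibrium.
Q = 1.192, Q < K, reaction proceeds forward (toward products)

Q = ([HI]^2) / ([H₂] × [I₂])
  = ((1.81)^2) / ((2.35)·(1.17)) = 3.2761/2.7495 = 1.192
Since Q = 1.192 < Kc = 2.61, the reaction proceeds forward (toward products) to reach equilibrium.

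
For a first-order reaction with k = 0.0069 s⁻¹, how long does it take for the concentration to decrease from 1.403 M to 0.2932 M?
226.89 s

From ln[A] = ln[A]₀ - k·t: t = ln([A]₀/[A])/k = ln(1.403/0.2932)/0.0069 = ln(4.7851)/0.0069 = 1.5655/0.0069 = 226.89 s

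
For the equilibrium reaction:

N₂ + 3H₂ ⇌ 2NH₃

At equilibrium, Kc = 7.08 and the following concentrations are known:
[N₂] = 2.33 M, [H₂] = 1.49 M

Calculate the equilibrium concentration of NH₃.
[NH₃] = 7.3871 M

Kc = ([NH₃]^2) / ([N₂] × [H₂]^3) = 7.08
[NH₃]^2 = Kc · (reactant terms)/(other product terms) = 7.08 · 7.7075 / 1 = 54.569
[NH₃] = (54.569)^(1/2) = 7.3871 M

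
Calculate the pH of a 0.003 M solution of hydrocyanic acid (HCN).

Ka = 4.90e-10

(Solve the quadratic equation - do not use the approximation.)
pH = 5.92

x² + Ka×x - Ka×C = 0. Using quadratic formula: [H⁺] = 1.2122e-06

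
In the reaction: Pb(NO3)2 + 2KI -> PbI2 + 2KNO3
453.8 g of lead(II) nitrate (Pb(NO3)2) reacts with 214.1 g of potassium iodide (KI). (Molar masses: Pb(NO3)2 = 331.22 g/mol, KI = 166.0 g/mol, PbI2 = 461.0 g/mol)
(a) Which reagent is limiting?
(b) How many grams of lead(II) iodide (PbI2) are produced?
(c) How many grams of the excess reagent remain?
(a) KI, (b) 297.3 g, (c) 240.2 g

Moles of Pb(NO3)2 = 453.8 g ÷ 331.22 g/mol = 1.37009 mol
Moles of KI = 214.1 g ÷ 166.0 g/mol = 1.28976 mol
Moles ÷ coefficient: Pb(NO3)2: 1.37009/1 = 1.37, KI: 1.28976/2 = 0.6449
(a) KI has the smaller value, so KI is the limiting reagent.
(b) Moles of PbI2 = 1.28976 mol KI × (1/2) = 0.64488 mol; mass = 0.64488 mol × 461.0 g/mol = 297.3 g
(c) Pb(NO3)2 consumed = 1.28976 × (1/2) = 0.64488 mol; remaining = 1.37009 − 0.64488 = 0.725207 mol; mass = 0.725207 mol × 331.22 g/mol = 240.2 g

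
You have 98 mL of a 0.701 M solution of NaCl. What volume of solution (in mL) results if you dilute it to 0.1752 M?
Using M₁V₁ = M₂V₂:
0.701 × 98 = 0.1752 × V₂
V₂ = (0.701 × 98) / 0.1752 = 392.1 mL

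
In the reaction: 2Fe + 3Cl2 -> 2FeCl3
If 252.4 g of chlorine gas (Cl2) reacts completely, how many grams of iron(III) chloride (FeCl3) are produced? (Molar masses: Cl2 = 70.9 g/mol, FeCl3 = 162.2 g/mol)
Moles of Cl2 = 252.4 g ÷ 70.9 g/mol = 3.55994 mol
Mole ratio: 2 mol FeCl3 / 3 mol Cl2
Moles of FeCl3 = 3.55994 × (2/3) = 2.3733 mol
Mass of FeCl3 = 2.3733 mol × 162.2 g/mol = 384.9 g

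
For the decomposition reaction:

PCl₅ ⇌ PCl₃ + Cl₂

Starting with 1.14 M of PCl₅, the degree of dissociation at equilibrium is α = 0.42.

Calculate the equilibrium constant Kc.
K_c = 0.3467

x = α·[A]₀ = 0.42 × 1.14 = 0.4788 M dissociated.
At eq: [PCl₅] = 1.14 − 0.4788 = 0.6612 M; [PCl₃] = [Cl₂] = x = 0.4788 M.
Kc = [PCl₃][Cl₂]/[PCl₅] = (0.4788)²/0.6612 = 0.3467.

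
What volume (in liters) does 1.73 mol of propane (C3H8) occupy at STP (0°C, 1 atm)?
At STP, 1 mol of gas occupies 22.4 L
Volume = 1.73 mol × 22.4 L/mol = 38.75 L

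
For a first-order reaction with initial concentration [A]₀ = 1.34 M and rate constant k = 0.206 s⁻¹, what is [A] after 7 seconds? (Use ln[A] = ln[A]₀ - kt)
0.3168 M

ln[A] = ln[A]₀ - k·t = ln(1.34) - (0.206)·(7) = 0.2927 - 1.4420 = -1.1493
[A] = e^(-1.1493) = 0.3168 M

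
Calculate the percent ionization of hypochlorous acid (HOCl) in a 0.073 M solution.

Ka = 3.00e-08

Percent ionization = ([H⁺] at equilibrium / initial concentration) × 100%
Percent ionization = 0.0641%

Let x = [H⁺]. Ka = x²/(C - x) ⇒ x² + (3.00e-08)x - (3.00e-08)(0.073) = 0. x = 4.6782e-05. Percent = (4.6782e-05/0.073) × 100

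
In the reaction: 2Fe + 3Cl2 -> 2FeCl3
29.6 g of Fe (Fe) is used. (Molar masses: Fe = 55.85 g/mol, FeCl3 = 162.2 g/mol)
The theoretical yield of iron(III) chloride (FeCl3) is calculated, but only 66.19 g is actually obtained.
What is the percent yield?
Moles of Fe = 29.6 g ÷ 55.85 g/mol = 0.529991 mol
Mole ratio: 2 mol FeCl3 / 2 mol Fe
Moles of FeCl3 = 0.529991 × (2/2) = 0.529991 mol
Theoretical yield = 0.529991 mol × 162.2 g/mol = 85.965 g
Actual yield = 66.19 g
Percent yield = (66.19 / 85.965) × 100% = 77.0%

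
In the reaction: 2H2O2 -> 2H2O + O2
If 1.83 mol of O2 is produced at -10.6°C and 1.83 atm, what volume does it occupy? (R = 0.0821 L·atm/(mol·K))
T = -10.6°C + 273.15 = 262.55 K
V = nRT/P = (1.83 × 0.0821 × 262.55) / 1.83
V = 21.56 L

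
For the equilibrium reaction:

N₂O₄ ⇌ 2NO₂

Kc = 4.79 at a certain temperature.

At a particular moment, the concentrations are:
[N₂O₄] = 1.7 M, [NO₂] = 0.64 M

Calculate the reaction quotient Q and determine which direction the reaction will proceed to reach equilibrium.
Q = 0.241, Q < K, reaction proceeds forward (toward products)

Q = ([NO₂]^2) / ([N₂O₄])
  = ((0.64)^2) / ((1.7)) = 0.4096/1.7 = 0.2409
Since Q = 0.2409 < Kc = 4.79, the reaction proceeds forward (toward products) to reach equilibrium.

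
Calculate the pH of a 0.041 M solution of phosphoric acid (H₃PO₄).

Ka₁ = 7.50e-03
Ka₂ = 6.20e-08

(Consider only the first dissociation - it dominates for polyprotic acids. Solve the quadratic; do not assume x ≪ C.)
pH = 1.85

x² + Ka₁·x − Ka₁·C = 0 with Ka₁ = 7.50e-03, C = 0.041.
x = (−Ka₁ + √(Ka₁² + 4·Ka₁·C))/2 = 1.4182e-02 M, so pH = 1.85.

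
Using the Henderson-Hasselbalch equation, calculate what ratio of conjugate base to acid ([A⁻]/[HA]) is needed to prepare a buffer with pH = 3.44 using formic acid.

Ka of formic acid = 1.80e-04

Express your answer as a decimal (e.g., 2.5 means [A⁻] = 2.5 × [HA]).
[A⁻]/[HA] = 0.496

pKa = −log(1.80e-04) = 3.7447. pH = pKa + log([A⁻]/[HA]). 3.44 = 3.7447 + log(ratio). log(ratio) = 3.44 − 3.7447 = -0.3047. ratio = 10^(-0.3047) = 0.496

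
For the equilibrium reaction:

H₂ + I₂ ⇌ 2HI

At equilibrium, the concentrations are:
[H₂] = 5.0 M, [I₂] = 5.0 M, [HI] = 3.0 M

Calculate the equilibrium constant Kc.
K_c = 0.3600

Kc = ([HI]^2) / ([H₂] × [I₂])
   = ((3.0)^2) / ((5.0)·(5.0))
   = 9 / 25 = 0.3600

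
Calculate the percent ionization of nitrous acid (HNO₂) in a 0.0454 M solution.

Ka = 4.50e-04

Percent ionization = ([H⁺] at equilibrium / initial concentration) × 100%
Percent ionization = 9.47%

Let x = [H⁺]. Ka = x²/(C - x) ⇒ x² + (4.50e-04)x - (4.50e-04)(0.0454) = 0. x = 4.3006e-03. Percent = (4.3006e-03/0.0454) × 100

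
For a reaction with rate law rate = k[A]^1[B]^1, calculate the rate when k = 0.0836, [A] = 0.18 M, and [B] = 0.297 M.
0.004469 M/s

rate = k·[A]^1·[B]^1 = 0.0836·(0.18)^1·(0.297)^1 = 0.0836·0.18·0.297 = 0.004469 M/s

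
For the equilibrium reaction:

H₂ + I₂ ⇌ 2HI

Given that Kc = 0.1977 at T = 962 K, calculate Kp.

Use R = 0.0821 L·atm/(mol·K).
K_p = 0.1977

Δn = (moles gaseous products) − (moles gaseous reactants) = 0
T = 962 K; RT = 0.0821 × 962 = 78.9802
Kp = Kc·(RT)^Δn = 0.1977 × (78.9802)^0 = 0.1977 × 1 = 0.1977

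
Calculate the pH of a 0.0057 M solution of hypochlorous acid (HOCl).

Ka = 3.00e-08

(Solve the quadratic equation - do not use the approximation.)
pH = 4.88

x² + Ka×x - Ka×C = 0. Using quadratic formula: [H⁺] = 1.3062e-05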